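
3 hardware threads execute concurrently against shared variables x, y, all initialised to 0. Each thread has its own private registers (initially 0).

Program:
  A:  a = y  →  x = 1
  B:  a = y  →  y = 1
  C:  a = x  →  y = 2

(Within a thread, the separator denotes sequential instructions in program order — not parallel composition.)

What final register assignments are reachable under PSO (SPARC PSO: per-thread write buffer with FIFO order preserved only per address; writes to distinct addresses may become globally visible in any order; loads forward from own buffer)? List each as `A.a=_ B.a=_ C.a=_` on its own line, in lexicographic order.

outcome vector order: (A.a,B.a,C.a)
|PSO outcomes| = 9

A.a=0 B.a=0 C.a=0
A.a=0 B.a=0 C.a=1
A.a=0 B.a=2 C.a=0
A.a=0 B.a=2 C.a=1
A.a=1 B.a=0 C.a=0
A.a=1 B.a=0 C.a=1
A.a=1 B.a=2 C.a=0
A.a=2 B.a=0 C.a=0
A.a=2 B.a=2 C.a=0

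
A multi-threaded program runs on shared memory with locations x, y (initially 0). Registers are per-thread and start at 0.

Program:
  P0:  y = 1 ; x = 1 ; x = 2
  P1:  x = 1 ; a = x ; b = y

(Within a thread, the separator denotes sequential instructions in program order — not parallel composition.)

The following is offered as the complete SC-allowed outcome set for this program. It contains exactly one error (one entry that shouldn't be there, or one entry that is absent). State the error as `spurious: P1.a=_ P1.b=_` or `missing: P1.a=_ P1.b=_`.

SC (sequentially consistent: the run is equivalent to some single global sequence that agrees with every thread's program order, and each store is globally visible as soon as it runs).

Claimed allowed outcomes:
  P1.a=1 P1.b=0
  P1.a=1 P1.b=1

missing: P1.a=2 P1.b=1

outcome vector order: (P1.a,P1.b)
[SC] allowed = {<1 0>, <1 1>, <2 1>}
SC∖claimed = {<2 1>}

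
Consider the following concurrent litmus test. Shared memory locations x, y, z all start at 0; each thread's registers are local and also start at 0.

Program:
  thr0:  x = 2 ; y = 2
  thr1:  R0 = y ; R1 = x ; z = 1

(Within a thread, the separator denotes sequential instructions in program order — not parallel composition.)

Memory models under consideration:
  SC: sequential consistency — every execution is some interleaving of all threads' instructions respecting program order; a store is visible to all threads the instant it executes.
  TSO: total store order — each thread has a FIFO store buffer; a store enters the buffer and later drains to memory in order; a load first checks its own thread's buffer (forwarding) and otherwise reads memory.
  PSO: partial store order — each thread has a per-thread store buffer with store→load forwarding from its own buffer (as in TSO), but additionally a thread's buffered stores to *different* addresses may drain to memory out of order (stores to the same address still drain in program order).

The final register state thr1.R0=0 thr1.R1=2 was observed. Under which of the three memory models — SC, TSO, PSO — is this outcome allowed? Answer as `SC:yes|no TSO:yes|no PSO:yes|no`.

outcome vector order: (thr1.R0,thr1.R1)
SC: 3 outcomes — {(0,0) (0,2) (2,2)}
TSO: 3 outcomes — {(0,0) (0,2) (2,2)}
PSO: 4 outcomes — {(0,0) (0,2) (2,0) (2,2)}
target (0,2) ∈ {SC,TSO,PSO}

SC:yes TSO:yes PSO:yes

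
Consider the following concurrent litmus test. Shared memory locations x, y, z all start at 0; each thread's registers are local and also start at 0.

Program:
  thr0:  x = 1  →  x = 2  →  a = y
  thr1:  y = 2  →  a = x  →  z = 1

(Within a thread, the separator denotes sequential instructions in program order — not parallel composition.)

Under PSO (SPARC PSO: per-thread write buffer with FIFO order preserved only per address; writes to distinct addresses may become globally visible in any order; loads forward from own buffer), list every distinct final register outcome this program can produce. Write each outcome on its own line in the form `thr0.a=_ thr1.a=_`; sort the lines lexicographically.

thr0.a=0 thr1.a=0
thr0.a=0 thr1.a=1
thr0.a=0 thr1.a=2
thr0.a=2 thr1.a=0
thr0.a=2 thr1.a=1
thr0.a=2 thr1.a=2

outcome vector order: (thr0.a,thr1.a)
|PSO outcomes| = 6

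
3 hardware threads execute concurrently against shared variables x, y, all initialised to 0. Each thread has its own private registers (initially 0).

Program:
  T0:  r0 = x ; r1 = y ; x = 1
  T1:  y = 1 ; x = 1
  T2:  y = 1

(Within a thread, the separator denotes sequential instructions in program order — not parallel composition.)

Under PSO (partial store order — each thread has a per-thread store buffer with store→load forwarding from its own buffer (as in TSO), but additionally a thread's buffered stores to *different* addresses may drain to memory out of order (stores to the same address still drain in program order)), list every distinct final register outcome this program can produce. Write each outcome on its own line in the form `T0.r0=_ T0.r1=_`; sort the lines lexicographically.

T0.r0=0 T0.r1=0
T0.r0=0 T0.r1=1
T0.r0=1 T0.r1=0
T0.r0=1 T0.r1=1

outcome vector order: (T0.r0,T0.r1)
|PSO outcomes| = 4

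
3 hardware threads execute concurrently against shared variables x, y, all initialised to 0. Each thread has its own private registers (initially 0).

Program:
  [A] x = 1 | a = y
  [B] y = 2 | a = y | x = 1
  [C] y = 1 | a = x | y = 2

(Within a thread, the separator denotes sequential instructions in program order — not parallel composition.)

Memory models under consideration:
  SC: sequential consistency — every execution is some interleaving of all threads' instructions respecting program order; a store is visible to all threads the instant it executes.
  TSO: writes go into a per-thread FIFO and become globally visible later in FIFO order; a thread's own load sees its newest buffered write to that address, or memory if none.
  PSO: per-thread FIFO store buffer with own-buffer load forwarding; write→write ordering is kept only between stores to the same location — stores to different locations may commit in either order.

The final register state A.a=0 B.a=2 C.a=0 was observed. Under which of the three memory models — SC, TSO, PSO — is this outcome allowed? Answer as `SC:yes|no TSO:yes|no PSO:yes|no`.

SC:no TSO:yes PSO:yes

outcome vector order: (A.a,B.a,C.a)
SC: 10 outcomes — {<0 1 1> <0 2 1> <1 1 0> <1 1 1> <1 2 0> <1 2 1> <2 1 0> <2 1 1> <2 2 0> <2 2 1>}
TSO: 12 outcomes — {<0 1 0> <0 1 1> <0 2 0> <0 2 1> <1 1 0> <1 1 1> <1 2 0> <1 2 1> <2 1 0> <2 1 1> <2 2 0> <2 2 1>}
PSO: 12 outcomes — {<0 1 0> <0 1 1> <0 2 0> <0 2 1> <1 1 0> <1 1 1> <1 2 0> <1 2 1> <2 1 0> <2 1 1> <2 2 0> <2 2 1>}
target <0 2 0> ∈ {TSO,PSO}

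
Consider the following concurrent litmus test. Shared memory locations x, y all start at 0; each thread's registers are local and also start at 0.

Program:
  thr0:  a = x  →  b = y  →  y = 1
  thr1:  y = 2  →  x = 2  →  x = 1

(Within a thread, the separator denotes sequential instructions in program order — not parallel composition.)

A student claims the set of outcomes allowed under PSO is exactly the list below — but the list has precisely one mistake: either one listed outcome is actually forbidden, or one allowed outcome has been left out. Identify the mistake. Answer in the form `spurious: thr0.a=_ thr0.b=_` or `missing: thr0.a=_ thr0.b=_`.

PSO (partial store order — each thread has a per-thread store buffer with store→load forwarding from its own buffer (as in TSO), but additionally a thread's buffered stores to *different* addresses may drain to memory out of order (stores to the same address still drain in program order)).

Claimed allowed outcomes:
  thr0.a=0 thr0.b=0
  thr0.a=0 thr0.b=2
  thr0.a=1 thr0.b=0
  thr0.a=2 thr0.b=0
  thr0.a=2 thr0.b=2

outcome vector order: (thr0.a,thr0.b)
[PSO] allowed = {(0,0), (0,2), (1,0), (1,2), (2,0), (2,2)}
PSO∖claimed = {(1,2)}

missing: thr0.a=1 thr0.b=2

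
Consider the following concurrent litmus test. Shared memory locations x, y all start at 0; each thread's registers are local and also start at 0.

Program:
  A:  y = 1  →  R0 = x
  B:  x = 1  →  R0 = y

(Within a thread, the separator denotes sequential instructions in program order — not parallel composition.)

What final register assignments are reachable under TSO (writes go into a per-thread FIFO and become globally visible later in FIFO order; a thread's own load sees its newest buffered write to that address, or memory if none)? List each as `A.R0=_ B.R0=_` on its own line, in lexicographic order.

outcome vector order: (A.R0,B.R0)
|TSO outcomes| = 4

A.R0=0 B.R0=0
A.R0=0 B.R0=1
A.R0=1 B.R0=0
A.R0=1 B.R0=1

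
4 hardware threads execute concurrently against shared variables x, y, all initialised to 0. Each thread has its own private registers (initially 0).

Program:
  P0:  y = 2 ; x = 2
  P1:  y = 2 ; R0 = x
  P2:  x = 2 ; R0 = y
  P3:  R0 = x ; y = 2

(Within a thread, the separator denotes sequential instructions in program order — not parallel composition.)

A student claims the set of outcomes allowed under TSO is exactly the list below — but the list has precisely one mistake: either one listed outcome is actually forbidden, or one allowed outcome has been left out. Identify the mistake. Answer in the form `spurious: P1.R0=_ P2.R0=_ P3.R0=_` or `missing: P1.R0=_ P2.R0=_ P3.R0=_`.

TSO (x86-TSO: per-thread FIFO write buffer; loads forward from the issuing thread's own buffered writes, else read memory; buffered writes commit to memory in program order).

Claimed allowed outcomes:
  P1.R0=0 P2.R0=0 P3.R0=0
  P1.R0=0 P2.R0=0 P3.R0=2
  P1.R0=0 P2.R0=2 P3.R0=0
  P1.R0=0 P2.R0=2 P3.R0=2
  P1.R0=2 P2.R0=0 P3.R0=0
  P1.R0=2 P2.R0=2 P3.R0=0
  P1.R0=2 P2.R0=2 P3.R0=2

outcome vector order: (P1.R0,P2.R0,P3.R0)
TSO (8): (0,0,0) (0,0,2) (0,2,0) (0,2,2) (2,0,0) (2,0,2) (2,2,0) (2,2,2)
TSO∖claimed = {(2,0,2)}

missing: P1.R0=2 P2.R0=0 P3.R0=2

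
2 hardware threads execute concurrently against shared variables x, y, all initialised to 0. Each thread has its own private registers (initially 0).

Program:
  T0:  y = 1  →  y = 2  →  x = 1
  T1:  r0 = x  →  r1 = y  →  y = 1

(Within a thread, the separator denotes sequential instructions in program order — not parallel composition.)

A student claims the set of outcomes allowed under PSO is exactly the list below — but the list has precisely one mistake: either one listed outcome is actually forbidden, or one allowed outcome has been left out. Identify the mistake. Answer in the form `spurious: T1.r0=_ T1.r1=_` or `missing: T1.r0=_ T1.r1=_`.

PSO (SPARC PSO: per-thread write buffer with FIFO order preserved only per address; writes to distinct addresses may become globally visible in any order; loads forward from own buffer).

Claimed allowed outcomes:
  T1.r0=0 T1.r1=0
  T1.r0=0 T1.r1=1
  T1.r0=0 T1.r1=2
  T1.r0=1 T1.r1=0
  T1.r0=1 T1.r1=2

outcome vector order: (T1.r0,T1.r1)
PSO (6): 0/0, 0/1, 0/2, 1/0, 1/1, 1/2
PSO∖claimed = {1/1}

missing: T1.r0=1 T1.r1=1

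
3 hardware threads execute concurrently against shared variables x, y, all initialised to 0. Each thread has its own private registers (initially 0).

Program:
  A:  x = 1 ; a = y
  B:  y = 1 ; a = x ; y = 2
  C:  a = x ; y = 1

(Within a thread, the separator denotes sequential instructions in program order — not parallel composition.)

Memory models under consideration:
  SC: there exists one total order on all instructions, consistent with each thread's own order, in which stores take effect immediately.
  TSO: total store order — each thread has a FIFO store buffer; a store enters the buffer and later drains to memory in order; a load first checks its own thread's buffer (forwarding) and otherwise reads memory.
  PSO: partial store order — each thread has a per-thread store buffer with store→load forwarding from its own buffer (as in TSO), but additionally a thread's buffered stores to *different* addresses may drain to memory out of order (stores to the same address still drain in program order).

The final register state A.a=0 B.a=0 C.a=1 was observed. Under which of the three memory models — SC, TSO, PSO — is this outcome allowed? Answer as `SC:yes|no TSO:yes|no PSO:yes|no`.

SC:no TSO:yes PSO:yes

outcome vector order: (A.a,B.a,C.a)
SC (10): 010, 011, 100, 101, 110, 111, 200, 201, 210, 211
TSO (12): 000, 001, 010, 011, 100, 101, 110, 111, 200, 201, 210, 211
PSO (12): 000, 001, 010, 011, 100, 101, 110, 111, 200, 201, 210, 211
target 001 ∈ {TSO,PSO}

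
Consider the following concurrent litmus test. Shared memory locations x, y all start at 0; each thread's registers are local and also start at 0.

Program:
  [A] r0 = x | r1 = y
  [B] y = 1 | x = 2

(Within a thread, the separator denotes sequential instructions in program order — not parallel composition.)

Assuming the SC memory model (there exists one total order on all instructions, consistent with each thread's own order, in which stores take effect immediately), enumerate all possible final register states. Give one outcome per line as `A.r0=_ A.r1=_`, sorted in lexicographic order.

outcome vector order: (A.r0,A.r1)
|SC outcomes| = 3

A.r0=0 A.r1=0
A.r0=0 A.r1=1
A.r0=2 A.r1=1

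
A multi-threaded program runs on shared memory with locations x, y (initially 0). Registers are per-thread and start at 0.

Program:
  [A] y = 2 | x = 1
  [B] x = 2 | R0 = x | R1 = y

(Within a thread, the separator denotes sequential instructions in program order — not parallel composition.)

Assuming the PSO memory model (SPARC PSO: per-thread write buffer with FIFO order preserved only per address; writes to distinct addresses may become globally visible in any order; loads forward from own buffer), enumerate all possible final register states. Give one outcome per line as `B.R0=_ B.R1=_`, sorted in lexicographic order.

B.R0=1 B.R1=0
B.R0=1 B.R1=2
B.R0=2 B.R1=0
B.R0=2 B.R1=2

outcome vector order: (B.R0,B.R1)
|PSO outcomes| = 4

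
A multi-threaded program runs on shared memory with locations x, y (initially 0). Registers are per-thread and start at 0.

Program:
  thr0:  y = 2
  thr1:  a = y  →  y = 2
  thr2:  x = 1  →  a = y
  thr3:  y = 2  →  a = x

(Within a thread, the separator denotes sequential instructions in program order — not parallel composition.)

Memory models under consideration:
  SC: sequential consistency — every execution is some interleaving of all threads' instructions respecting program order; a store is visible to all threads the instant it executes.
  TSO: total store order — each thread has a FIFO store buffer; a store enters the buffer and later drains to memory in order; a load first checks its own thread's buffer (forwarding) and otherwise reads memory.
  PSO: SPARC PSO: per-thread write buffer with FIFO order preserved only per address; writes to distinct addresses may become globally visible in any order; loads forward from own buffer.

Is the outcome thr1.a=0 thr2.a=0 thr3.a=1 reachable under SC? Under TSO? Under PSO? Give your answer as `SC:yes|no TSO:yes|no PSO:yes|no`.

SC:yes TSO:yes PSO:yes

outcome vector order: (thr1.a,thr2.a,thr3.a)
[SC] allowed = {0/0/1 0/2/0 0/2/1 2/0/1 2/2/0 2/2/1}
[TSO] allowed = {0/0/0 0/0/1 0/2/0 0/2/1 2/0/0 2/0/1 2/2/0 2/2/1}
[PSO] allowed = {0/0/0 0/0/1 0/2/0 0/2/1 2/0/0 2/0/1 2/2/0 2/2/1}
target 0/0/1 ∈ {SC,TSO,PSO}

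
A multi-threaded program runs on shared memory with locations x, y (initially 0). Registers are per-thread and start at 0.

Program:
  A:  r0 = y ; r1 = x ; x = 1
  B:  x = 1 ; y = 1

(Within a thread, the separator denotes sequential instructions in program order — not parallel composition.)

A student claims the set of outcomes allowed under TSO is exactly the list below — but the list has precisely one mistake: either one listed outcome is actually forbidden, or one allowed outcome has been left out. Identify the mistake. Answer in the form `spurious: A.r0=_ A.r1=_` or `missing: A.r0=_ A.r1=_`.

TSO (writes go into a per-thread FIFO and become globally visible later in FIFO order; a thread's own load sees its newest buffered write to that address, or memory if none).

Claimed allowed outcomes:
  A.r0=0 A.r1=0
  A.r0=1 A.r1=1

outcome vector order: (A.r0,A.r1)
TSO (3): 0/0 0/1 1/1
TSO∖claimed = {0/1}

missing: A.r0=0 A.r1=1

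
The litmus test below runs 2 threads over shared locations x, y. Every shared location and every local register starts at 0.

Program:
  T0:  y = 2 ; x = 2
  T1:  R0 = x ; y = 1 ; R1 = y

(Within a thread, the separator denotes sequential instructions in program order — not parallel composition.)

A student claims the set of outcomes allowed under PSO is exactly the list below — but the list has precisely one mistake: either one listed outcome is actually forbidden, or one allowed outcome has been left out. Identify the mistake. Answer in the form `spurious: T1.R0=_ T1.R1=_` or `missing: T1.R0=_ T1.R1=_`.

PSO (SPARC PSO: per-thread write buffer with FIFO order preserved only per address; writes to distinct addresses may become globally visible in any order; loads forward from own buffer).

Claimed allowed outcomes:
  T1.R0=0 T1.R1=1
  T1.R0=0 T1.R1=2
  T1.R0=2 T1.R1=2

missing: T1.R0=2 T1.R1=1

outcome vector order: (T1.R0,T1.R1)
under PSO → <0 1> <0 2> <2 1> <2 2>
PSO∖claimed = {<2 1>}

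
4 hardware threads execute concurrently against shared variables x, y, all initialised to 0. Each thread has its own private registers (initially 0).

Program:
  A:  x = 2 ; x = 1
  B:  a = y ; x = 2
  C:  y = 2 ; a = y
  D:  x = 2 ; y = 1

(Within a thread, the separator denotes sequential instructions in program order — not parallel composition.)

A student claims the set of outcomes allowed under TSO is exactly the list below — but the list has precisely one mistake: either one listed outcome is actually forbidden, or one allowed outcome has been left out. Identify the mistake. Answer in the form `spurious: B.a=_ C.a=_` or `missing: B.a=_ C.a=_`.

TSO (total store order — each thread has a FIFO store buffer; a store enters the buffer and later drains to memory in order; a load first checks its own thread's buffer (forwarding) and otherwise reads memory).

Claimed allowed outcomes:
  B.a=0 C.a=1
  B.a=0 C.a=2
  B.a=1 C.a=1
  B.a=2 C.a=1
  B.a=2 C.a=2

outcome vector order: (B.a,C.a)
[TSO] allowed = {0/1 0/2 1/1 1/2 2/1 2/2}
TSO∖claimed = {1/2}

missing: B.a=1 C.a=2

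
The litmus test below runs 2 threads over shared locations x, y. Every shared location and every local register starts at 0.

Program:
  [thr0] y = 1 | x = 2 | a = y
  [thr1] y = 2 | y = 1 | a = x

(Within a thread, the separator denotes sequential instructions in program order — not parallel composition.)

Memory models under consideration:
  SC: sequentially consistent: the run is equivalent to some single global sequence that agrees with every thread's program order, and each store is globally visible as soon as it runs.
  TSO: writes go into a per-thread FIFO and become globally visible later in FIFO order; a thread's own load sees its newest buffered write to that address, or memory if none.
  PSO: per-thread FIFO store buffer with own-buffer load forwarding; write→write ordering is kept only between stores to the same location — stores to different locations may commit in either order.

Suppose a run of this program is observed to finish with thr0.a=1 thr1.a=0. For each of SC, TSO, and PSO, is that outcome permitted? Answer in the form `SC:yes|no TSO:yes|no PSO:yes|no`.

outcome vector order: (thr0.a,thr1.a)
[SC] allowed = {1/0, 1/2, 2/2}
[TSO] allowed = {1/0, 1/2, 2/0, 2/2}
[PSO] allowed = {1/0, 1/2, 2/0, 2/2}
target 1/0 ∈ {SC,TSO,PSO}

SC:yes TSO:yes PSO:yes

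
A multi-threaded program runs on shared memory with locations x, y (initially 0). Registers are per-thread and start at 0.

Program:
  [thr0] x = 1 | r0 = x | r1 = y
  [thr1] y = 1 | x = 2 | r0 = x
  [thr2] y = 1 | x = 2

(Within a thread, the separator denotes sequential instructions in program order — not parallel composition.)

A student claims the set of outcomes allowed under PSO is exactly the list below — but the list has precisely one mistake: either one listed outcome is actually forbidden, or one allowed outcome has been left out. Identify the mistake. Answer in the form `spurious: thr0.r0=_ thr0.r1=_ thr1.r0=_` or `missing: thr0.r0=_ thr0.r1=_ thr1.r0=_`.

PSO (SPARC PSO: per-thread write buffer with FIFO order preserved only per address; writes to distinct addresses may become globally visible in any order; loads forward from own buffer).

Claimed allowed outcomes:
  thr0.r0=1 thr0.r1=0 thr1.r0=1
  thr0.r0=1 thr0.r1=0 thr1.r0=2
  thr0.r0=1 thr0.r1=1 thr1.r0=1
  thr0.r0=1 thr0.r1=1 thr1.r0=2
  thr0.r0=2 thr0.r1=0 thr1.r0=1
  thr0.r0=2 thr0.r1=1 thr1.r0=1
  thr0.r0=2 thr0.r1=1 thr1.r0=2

outcome vector order: (thr0.r0,thr0.r1,thr1.r0)
[PSO] allowed = {1/0/1 1/0/2 1/1/1 1/1/2 2/0/1 2/0/2 2/1/1 2/1/2}
PSO∖claimed = {2/0/2}

missing: thr0.r0=2 thr0.r1=0 thr1.r0=2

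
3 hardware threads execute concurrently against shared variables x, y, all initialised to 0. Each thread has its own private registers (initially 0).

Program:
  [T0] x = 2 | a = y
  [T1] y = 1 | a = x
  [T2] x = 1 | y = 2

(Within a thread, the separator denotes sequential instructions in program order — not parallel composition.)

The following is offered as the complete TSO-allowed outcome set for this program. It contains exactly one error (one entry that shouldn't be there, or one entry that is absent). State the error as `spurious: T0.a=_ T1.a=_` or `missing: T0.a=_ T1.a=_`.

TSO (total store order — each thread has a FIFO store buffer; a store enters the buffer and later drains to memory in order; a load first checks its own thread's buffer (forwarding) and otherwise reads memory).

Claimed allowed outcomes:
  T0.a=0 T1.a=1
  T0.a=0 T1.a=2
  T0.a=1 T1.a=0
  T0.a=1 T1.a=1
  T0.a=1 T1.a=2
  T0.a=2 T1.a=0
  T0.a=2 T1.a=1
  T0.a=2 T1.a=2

missing: T0.a=0 T1.a=0

outcome vector order: (T0.a,T1.a)
under TSO → <0 0> <0 1> <0 2> <1 0> <1 1> <1 2> <2 0> <2 1> <2 2>
TSO∖claimed = {<0 0>}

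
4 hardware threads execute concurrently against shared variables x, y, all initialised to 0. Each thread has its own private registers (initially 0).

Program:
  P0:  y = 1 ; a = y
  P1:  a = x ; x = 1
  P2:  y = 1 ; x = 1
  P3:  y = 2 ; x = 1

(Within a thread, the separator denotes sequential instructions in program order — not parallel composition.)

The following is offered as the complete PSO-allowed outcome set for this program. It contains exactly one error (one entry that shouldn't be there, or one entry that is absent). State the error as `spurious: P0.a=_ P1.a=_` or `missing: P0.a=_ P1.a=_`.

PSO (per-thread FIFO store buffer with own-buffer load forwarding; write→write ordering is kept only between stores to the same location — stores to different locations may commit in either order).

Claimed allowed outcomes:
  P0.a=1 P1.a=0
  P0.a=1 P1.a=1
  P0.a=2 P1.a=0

missing: P0.a=2 P1.a=1

outcome vector order: (P0.a,P1.a)
PSO (4): <1 0>, <1 1>, <2 0>, <2 1>
PSO∖claimed = {<2 1>}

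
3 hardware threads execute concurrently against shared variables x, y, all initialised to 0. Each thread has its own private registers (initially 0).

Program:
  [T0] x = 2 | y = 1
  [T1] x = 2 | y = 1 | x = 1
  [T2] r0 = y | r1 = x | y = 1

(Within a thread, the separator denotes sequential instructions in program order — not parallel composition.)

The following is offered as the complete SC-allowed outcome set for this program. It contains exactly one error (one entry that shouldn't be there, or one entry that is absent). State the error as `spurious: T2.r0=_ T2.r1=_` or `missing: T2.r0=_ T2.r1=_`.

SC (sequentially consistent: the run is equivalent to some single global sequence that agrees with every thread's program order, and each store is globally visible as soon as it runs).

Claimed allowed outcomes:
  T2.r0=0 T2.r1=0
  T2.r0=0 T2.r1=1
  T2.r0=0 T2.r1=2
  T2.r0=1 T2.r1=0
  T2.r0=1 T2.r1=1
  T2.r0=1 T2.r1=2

outcome vector order: (T2.r0,T2.r1)
under SC → (0,0) (0,1) (0,2) (1,1) (1,2)
claimed∖SC = {(1,0)}

spurious: T2.r0=1 T2.r1=0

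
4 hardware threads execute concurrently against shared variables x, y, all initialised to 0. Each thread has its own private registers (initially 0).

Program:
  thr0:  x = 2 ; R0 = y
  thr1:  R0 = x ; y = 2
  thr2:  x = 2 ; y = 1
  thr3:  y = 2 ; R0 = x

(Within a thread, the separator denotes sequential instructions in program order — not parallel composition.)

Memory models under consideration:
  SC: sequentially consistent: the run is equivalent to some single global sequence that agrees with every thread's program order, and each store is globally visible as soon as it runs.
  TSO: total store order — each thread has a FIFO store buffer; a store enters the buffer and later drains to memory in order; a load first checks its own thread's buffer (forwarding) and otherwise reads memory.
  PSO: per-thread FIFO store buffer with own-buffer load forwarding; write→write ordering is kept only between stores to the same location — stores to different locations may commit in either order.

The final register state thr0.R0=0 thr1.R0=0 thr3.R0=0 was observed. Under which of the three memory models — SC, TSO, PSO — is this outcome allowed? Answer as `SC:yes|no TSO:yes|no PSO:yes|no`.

outcome vector order: (thr0.R0,thr1.R0,thr3.R0)
[SC] allowed = {0/0/2, 0/2/2, 1/0/0, 1/0/2, 1/2/0, 1/2/2, 2/0/0, 2/0/2, 2/2/0, 2/2/2}
[TSO] allowed = {0/0/0, 0/0/2, 0/2/0, 0/2/2, 1/0/0, 1/0/2, 1/2/0, 1/2/2, 2/0/0, 2/0/2, 2/2/0, 2/2/2}
[PSO] allowed = {0/0/0, 0/0/2, 0/2/0, 0/2/2, 1/0/0, 1/0/2, 1/2/0, 1/2/2, 2/0/0, 2/0/2, 2/2/0, 2/2/2}
target 0/0/0 ∈ {TSO,PSO}

SC:no TSO:yes PSO:yes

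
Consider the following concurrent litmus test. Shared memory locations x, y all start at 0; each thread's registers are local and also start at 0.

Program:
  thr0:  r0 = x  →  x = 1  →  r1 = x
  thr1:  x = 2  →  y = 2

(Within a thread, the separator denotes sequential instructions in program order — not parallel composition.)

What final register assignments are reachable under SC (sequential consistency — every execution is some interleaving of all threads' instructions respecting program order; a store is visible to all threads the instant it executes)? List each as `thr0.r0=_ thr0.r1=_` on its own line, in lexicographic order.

outcome vector order: (thr0.r0,thr0.r1)
|SC outcomes| = 3

thr0.r0=0 thr0.r1=1
thr0.r0=0 thr0.r1=2
thr0.r0=2 thr0.r1=1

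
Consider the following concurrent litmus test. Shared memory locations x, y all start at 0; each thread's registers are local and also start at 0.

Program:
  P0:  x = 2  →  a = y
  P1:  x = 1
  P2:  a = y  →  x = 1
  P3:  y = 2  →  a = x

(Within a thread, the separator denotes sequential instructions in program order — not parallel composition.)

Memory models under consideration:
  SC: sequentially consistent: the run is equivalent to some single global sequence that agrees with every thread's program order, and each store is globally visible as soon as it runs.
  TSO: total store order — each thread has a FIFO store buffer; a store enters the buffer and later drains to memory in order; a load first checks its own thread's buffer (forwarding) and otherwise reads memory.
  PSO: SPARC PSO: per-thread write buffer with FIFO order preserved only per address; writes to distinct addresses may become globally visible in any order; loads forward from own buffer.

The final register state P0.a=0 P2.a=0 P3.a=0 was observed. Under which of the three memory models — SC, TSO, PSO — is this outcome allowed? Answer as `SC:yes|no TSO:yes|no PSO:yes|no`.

outcome vector order: (P0.a,P2.a,P3.a)
under SC → <0 0 1> <0 0 2> <0 2 1> <0 2 2> <2 0 0> <2 0 1> <2 0 2> <2 2 0> <2 2 1> <2 2 2>
under TSO → <0 0 0> <0 0 1> <0 0 2> <0 2 0> <0 2 1> <0 2 2> <2 0 0> <2 0 1> <2 0 2> <2 2 0> <2 2 1> <2 2 2>
under PSO → <0 0 0> <0 0 1> <0 0 2> <0 2 0> <0 2 1> <0 2 2> <2 0 0> <2 0 1> <2 0 2> <2 2 0> <2 2 1> <2 2 2>
target <0 0 0> ∈ {TSO,PSO}

SC:no TSO:yes PSO:yes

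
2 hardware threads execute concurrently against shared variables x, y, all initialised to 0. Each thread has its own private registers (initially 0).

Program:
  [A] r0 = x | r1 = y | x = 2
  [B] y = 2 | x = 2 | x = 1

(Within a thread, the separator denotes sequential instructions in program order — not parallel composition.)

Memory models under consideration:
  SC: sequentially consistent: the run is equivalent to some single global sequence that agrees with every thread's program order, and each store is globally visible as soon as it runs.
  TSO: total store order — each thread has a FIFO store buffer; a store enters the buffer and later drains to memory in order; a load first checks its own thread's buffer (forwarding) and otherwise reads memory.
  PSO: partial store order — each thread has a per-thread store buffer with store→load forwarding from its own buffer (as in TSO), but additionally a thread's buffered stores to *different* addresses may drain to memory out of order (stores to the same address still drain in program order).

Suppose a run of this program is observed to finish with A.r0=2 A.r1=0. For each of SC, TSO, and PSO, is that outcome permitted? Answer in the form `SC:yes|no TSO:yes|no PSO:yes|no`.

outcome vector order: (A.r0,A.r1)
[SC] allowed = {00 02 12 22}
[TSO] allowed = {00 02 12 22}
[PSO] allowed = {00 02 10 12 20 22}
target 20 ∈ {PSO}

SC:no TSO:no PSO:yes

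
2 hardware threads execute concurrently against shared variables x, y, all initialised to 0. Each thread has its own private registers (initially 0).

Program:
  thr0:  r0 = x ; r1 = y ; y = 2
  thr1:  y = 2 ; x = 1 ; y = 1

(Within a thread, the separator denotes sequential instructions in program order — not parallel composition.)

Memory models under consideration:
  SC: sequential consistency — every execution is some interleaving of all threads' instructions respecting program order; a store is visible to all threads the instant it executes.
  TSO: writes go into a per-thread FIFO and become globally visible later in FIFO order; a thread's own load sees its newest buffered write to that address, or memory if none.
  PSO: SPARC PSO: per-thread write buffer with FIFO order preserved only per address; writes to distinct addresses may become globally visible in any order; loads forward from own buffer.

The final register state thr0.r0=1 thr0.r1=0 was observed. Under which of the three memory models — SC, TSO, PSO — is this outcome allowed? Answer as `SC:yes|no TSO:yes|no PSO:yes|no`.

outcome vector order: (thr0.r0,thr0.r1)
[SC] allowed = {0/0; 0/1; 0/2; 1/1; 1/2}
[TSO] allowed = {0/0; 0/1; 0/2; 1/1; 1/2}
[PSO] allowed = {0/0; 0/1; 0/2; 1/0; 1/1; 1/2}
target 1/0 ∈ {PSO}

SC:no TSO:no PSO:yes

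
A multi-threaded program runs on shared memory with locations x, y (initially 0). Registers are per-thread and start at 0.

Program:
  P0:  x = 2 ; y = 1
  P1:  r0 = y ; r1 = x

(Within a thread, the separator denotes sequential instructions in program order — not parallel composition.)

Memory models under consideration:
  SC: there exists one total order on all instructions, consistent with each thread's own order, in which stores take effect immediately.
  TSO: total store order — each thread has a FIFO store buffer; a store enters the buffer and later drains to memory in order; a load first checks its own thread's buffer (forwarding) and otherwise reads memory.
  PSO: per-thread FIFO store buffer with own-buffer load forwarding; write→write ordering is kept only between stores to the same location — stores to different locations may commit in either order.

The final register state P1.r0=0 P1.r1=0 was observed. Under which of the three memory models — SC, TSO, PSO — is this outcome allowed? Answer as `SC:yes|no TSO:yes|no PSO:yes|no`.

outcome vector order: (P1.r0,P1.r1)
SC (3): (0,0) (0,2) (1,2)
TSO (3): (0,0) (0,2) (1,2)
PSO (4): (0,0) (0,2) (1,0) (1,2)
target (0,0) ∈ {SC,TSO,PSO}

SC:yes TSO:yes PSO:yes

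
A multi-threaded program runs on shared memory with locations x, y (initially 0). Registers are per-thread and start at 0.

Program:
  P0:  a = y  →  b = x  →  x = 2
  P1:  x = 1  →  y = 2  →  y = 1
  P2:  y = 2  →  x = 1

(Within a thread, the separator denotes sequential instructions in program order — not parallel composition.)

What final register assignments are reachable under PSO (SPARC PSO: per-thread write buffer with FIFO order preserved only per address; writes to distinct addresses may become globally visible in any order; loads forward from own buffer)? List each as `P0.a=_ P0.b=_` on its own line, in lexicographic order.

P0.a=0 P0.b=0
P0.a=0 P0.b=1
P0.a=1 P0.b=0
P0.a=1 P0.b=1
P0.a=2 P0.b=0
P0.a=2 P0.b=1

outcome vector order: (P0.a,P0.b)
|PSO outcomes| = 6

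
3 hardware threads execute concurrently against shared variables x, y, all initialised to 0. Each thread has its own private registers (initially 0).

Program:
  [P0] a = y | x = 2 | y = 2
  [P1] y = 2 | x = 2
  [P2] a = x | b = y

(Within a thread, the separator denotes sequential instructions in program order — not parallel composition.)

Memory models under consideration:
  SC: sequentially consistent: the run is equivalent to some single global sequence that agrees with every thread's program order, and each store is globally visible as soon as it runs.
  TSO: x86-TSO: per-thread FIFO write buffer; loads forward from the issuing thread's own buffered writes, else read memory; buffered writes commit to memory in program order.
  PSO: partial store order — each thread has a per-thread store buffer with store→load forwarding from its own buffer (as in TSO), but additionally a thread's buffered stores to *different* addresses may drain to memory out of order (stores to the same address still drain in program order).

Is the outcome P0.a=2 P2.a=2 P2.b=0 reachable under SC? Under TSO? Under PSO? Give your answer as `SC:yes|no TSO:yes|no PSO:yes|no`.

outcome vector order: (P0.a,P2.a,P2.b)
[SC] allowed = {<0 0 0> <0 0 2> <0 2 0> <0 2 2> <2 0 0> <2 0 2> <2 2 2>}
[TSO] allowed = {<0 0 0> <0 0 2> <0 2 0> <0 2 2> <2 0 0> <2 0 2> <2 2 2>}
[PSO] allowed = {<0 0 0> <0 0 2> <0 2 0> <0 2 2> <2 0 0> <2 0 2> <2 2 0> <2 2 2>}
target <2 2 0> ∈ {PSO}

SC:no TSO:no PSO:yes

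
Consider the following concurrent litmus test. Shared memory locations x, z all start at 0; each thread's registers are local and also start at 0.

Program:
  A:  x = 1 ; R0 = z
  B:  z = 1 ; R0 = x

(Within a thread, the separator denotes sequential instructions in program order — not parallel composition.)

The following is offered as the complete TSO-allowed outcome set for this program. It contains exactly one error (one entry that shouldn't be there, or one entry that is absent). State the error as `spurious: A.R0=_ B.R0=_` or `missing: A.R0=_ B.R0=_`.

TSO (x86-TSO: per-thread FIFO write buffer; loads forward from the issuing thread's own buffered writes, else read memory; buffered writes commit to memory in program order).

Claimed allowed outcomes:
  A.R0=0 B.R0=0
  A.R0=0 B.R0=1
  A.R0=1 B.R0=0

missing: A.R0=1 B.R0=1

outcome vector order: (A.R0,B.R0)
[TSO] allowed = {<0 0>; <0 1>; <1 0>; <1 1>}
TSO∖claimed = {<1 1>}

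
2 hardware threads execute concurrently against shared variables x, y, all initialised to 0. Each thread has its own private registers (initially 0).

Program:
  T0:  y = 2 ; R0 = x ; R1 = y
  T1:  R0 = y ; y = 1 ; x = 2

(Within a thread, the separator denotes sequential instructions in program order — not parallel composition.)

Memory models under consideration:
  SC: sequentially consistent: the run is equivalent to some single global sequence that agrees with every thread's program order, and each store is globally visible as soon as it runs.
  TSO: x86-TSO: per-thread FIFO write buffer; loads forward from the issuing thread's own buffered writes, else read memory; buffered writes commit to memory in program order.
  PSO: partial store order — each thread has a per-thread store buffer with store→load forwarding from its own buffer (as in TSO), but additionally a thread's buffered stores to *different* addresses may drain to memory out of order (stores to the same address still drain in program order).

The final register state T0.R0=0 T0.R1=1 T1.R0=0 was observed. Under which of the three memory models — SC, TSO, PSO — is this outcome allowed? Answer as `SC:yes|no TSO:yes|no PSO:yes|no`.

outcome vector order: (T0.R0,T0.R1,T1.R0)
[SC] allowed = {0/1/0, 0/1/2, 0/2/0, 0/2/2, 2/1/0, 2/1/2, 2/2/0}
[TSO] allowed = {0/1/0, 0/1/2, 0/2/0, 0/2/2, 2/1/0, 2/1/2, 2/2/0}
[PSO] allowed = {0/1/0, 0/1/2, 0/2/0, 0/2/2, 2/1/0, 2/1/2, 2/2/0, 2/2/2}
target 0/1/0 ∈ {SC,TSO,PSO}

SC:yes TSO:yes PSO:yes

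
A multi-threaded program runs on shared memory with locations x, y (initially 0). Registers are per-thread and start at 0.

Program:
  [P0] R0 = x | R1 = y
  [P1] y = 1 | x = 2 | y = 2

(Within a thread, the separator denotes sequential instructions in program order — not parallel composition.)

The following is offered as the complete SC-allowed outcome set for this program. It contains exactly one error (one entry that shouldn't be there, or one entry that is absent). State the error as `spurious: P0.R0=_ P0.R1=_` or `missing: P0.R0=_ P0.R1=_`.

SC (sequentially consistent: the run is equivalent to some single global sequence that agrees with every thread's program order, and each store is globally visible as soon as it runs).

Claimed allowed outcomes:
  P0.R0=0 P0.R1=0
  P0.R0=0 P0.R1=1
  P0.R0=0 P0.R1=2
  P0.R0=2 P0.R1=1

outcome vector order: (P0.R0,P0.R1)
SC (5): <0 0>; <0 1>; <0 2>; <2 1>; <2 2>
SC∖claimed = {<2 2>}

missing: P0.R0=2 P0.R1=2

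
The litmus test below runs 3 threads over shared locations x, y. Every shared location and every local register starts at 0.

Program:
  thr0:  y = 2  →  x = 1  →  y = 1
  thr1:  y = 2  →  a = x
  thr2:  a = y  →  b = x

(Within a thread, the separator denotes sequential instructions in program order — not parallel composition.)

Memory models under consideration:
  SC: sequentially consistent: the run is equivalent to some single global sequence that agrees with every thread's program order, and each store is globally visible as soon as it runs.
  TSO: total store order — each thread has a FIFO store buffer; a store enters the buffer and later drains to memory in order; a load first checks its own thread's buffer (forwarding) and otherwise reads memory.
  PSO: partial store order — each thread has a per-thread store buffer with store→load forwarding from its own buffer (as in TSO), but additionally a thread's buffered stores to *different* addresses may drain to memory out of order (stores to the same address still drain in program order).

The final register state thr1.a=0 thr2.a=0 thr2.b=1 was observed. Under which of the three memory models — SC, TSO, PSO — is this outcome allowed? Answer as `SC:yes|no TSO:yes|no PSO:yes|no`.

outcome vector order: (thr1.a,thr2.a,thr2.b)
under SC → (0,0,0) (0,0,1) (0,1,1) (0,2,0) (0,2,1) (1,0,0) (1,0,1) (1,1,1) (1,2,0) (1,2,1)
under TSO → (0,0,0) (0,0,1) (0,1,1) (0,2,0) (0,2,1) (1,0,0) (1,0,1) (1,1,1) (1,2,0) (1,2,1)
under PSO → (0,0,0) (0,0,1) (0,1,0) (0,1,1) (0,2,0) (0,2,1) (1,0,0) (1,0,1) (1,1,0) (1,1,1) (1,2,0) (1,2,1)
target (0,0,1) ∈ {SC,TSO,PSO}

SC:yes TSO:yes PSO:yes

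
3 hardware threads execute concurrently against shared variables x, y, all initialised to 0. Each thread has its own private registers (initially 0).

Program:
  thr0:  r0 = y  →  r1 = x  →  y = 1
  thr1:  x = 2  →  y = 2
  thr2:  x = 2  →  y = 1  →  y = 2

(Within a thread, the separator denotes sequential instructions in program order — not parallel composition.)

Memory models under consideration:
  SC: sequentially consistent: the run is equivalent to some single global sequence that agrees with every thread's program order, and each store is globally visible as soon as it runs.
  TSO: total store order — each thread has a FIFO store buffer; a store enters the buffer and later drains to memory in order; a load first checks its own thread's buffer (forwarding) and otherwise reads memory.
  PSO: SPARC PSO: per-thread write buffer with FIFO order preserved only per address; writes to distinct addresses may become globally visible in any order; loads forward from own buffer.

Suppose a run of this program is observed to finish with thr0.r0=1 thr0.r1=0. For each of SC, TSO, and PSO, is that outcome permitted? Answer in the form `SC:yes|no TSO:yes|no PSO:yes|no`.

outcome vector order: (thr0.r0,thr0.r1)
SC (4): 0/0; 0/2; 1/2; 2/2
TSO (4): 0/0; 0/2; 1/2; 2/2
PSO (6): 0/0; 0/2; 1/0; 1/2; 2/0; 2/2
target 1/0 ∈ {PSO}

SC:no TSO:no PSO:yes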